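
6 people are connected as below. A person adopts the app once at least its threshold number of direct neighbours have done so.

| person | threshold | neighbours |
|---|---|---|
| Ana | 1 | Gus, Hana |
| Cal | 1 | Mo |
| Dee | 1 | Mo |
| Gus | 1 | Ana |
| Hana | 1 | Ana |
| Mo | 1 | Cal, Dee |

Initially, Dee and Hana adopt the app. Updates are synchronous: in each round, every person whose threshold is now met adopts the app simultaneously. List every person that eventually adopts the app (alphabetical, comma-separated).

Round 1 — Dee, Hana adopt the app (initial).
Round 2 — checking thresholds:
  Ana: 1 of 2 neighbours ≥ 1, adopts the app.
  Mo: 1 of 2 neighbours ≥ 1, adopts the app.
Round 3 — checking thresholds:
  Cal: 1 of 1 neighbours ≥ 1, adopts the app.
  Gus: 1 of 1 neighbours ≥ 1, adopts the app.
Round 4 — no new adoptions; cascade stops.

Ana, Cal, Dee, Gus, Hana, Mo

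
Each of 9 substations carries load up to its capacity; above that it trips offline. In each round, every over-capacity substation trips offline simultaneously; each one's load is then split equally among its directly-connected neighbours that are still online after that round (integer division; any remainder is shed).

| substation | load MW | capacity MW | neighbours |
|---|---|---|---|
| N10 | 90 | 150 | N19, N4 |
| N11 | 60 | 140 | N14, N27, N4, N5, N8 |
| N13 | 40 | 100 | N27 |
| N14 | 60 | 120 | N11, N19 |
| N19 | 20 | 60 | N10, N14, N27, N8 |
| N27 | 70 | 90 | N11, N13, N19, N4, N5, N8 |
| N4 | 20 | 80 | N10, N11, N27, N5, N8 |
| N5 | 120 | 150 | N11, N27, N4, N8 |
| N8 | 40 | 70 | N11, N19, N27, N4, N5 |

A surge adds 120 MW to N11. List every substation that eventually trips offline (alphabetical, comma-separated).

N10, N11, N14, N19, N27, N4, N5, N8

Round 1 — N11 at 180 > 140. N11 trips offline.
  N11 sheds 180 MW to N14, N27, N4, N5, N8: 36 each.
    N14: 60+36 = 96 ≤ 120
    N27: 70+36 = 106 > 90
    N4: 20+36 = 56 ≤ 80
    N5: 120+36 = 156 > 150
    N8: 40+36 = 76 > 70
Round 2 — N27, N5, N8 trip offline.
  N27 sheds 106 MW to N13, N19, N4: 35 each (1 lost).
    N13: 40+35 = 75 ≤ 100
    N19: 20+35 = 55 ≤ 60
    N4: 56+35 = 91 > 80
  N5 sheds 156 MW to N4: 156 each.
    N4: 91+156 = 247 > 80
  N8 sheds 76 MW to N19, N4: 38 each.
    N19: 55+38 = 93 > 60
    N4: 247+38 = 285 > 80
Round 3 — N19, N4 trip offline.
  N19 sheds 93 MW to N10, N14: 46 each (1 lost).
    N10: 90+46 = 136 ≤ 150
    N14: 96+46 = 142 > 120
  N4 sheds 285 MW to N10: 285 each.
    N10: 136+285 = 421 > 150
Round 4 — N10, N14 trip offline.
  N10 sheds 421 MW: no online neighbours, lost.
  N14 sheds 142 MW: no online neighbours, lost.
No further trips.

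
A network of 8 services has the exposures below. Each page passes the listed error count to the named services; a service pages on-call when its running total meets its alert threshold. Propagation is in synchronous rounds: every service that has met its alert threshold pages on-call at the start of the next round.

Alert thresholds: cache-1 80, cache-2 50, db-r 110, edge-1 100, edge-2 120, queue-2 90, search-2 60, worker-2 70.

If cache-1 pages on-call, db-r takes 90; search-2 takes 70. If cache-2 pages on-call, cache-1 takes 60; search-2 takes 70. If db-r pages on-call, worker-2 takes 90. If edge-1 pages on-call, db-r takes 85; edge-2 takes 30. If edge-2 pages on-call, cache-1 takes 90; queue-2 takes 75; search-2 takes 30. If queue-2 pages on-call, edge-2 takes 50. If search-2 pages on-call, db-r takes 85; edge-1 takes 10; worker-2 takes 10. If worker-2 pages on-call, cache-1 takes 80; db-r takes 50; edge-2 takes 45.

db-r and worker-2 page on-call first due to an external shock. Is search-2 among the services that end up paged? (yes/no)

yes

Round 1 — db-r, worker-2 page on-call (initial).
  cache-1: +80 → 80 ≥ 80
  edge-2: +45 → 45 < 120
Round 2 — cache-1 pages on-call.
  search-2: +70 → 70 ≥ 60
Round 3 — search-2 pages on-call.
  edge-1: +10 → 10 < 100
No further pages.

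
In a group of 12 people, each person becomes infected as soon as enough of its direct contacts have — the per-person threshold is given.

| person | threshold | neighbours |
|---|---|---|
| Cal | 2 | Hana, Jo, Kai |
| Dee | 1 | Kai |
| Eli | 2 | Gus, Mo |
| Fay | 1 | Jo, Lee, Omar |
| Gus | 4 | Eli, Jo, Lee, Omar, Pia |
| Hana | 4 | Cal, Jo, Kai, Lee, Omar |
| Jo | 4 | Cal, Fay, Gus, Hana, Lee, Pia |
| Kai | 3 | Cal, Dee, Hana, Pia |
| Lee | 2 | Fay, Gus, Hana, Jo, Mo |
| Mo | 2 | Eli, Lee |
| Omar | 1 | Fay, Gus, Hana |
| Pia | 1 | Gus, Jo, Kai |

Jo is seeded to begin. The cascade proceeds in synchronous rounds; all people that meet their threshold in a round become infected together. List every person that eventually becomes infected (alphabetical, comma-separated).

Round 1 — Jo becomes infected (initial).
Round 2 — checking thresholds:
  Cal: 1 of 3 neighbours < 2, holds.
  Fay: 1 of 3 neighbours ≥ 1, becomes infected.
  Gus: 1 of 5 neighbours < 4, holds.
  Hana: 1 of 5 neighbours < 4, holds.
  Lee: 1 of 5 neighbours < 2, holds.
  Pia: 1 of 3 neighbours ≥ 1, becomes infected.
Round 3 — checking thresholds:
  Cal: 1 of 3 neighbours < 2, holds.
  Gus: 2 of 5 neighbours < 4, holds.
  Hana: 1 of 5 neighbours < 4, holds.
  Kai: 1 of 4 neighbours < 3, holds.
  Lee: 2 of 5 neighbours ≥ 2, becomes infected.
  Omar: 1 of 3 neighbours ≥ 1, becomes infected.
Round 4 — checking thresholds:
  Cal: 1 of 3 neighbours < 2, holds.
  Gus: 4 of 5 neighbours ≥ 4, becomes infected.
  Hana: 3 of 5 neighbours < 4, holds.
  Kai: 1 of 4 neighbours < 3, holds.
  Mo: 1 of 2 neighbours < 2, holds.
Round 5 — no new infections; cascade stops.

Fay, Gus, Jo, Lee, Omar, Pia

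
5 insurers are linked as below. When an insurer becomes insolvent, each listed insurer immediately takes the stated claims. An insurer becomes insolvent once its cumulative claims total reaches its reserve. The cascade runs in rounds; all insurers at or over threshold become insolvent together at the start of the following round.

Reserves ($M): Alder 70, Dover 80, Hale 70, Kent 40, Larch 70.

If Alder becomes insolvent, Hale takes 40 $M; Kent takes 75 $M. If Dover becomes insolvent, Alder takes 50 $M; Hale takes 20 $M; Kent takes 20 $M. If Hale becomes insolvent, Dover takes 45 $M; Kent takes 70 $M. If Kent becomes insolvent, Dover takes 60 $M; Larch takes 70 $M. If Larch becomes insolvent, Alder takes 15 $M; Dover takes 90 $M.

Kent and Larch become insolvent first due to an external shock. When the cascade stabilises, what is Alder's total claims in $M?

Round 1 — Kent, Larch become insolvent (initial).
  Alder: +15 → 15 < 70
  Dover: +60+90 → 150 ≥ 80
Round 2 — Dover becomes insolvent.
  Alder: +50 → 65 < 70
  Hale: +20 → 20 < 70
No further insolvencies.

65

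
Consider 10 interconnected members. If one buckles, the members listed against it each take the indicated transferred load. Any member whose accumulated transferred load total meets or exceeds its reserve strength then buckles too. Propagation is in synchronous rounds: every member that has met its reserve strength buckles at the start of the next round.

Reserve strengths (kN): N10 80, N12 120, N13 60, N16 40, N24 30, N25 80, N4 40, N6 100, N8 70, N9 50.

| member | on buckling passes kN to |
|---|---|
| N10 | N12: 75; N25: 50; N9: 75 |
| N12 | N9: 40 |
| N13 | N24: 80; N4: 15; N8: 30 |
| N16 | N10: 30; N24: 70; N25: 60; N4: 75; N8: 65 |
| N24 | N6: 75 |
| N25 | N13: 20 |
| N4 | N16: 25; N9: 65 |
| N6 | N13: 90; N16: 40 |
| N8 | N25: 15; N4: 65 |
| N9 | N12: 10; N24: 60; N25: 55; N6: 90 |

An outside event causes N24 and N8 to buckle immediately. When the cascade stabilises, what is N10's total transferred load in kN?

30

Round 1 — N24, N8 buckle (initial).
  N25: +15 → 15 < 80
  N4: +65 → 65 ≥ 40
  N6: +75 → 75 < 100
Round 2 — N4 buckles.
  N16: +25 → 25 < 40
  N9: +65 → 65 ≥ 50
Round 3 — N9 buckles.
  N12: +10 → 10 < 120
  N25: +55 → 70 < 80
  N6: +90 → 165 ≥ 100
Round 4 — N6 buckles.
  N13: +90 → 90 ≥ 60
  N16: +40 → 65 ≥ 40
Round 5 — N13, N16 buckle.
  N10: +30 → 30 < 80
  N25: +60 → 130 ≥ 80
Round 6 — N25 buckles.
No further bucklings.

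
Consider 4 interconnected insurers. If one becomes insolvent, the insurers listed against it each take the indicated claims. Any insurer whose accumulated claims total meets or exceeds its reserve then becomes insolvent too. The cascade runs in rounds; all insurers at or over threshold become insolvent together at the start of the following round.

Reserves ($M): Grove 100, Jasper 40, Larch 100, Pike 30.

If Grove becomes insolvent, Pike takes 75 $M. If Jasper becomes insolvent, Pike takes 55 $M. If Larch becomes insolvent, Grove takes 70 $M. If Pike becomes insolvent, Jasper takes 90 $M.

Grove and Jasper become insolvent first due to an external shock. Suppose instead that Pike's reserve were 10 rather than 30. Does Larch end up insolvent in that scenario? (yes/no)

no

With Pike's reserve at 10:
Round 1 — Grove, Jasper become insolvent (initial).
  Pike: +75+55 → 130 ≥ 10
Round 2 — Pike becomes insolvent.
No further insolvencies.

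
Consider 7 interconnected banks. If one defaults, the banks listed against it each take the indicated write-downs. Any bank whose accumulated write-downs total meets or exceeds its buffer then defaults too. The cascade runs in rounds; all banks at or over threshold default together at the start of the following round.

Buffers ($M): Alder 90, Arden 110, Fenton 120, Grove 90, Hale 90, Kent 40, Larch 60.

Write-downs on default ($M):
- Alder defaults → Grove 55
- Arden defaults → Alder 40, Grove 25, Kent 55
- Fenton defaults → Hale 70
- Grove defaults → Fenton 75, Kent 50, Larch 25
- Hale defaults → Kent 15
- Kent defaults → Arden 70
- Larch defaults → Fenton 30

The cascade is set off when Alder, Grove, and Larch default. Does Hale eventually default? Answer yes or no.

Round 1 — Alder, Grove, Larch default (initial).
  Fenton: +75+30 → 105 < 120
  Kent: +50 → 50 ≥ 40
Round 2 — Kent defaults.
  Arden: +70 → 70 < 110
No further defaults.

no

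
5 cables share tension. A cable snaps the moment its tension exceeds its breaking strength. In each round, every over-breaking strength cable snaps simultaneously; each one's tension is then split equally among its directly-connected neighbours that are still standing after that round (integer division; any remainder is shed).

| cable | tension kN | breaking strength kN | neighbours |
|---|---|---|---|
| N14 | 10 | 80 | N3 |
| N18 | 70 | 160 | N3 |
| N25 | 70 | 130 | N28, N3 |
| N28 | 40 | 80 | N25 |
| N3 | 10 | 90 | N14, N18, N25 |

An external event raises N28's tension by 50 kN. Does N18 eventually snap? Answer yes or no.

no

Round 1 — N28 at 90 > 80. N28 snaps.
  N28 sheds 90 kN to N25: 90 each.
    N25: 70+90 = 160 > 130
Round 2 — N25 snaps.
  N25 sheds 160 kN to N3: 160 each.
    N3: 10+160 = 170 > 90
Round 3 — N3 snaps.
  N3 sheds 170 kN to N14, N18: 85 each.
    N14: 10+85 = 95 > 80
    N18: 70+85 = 155 ≤ 160
Round 4 — N14 snaps.
  N14 sheds 95 kN: no online neighbours, lost.
No further breaks.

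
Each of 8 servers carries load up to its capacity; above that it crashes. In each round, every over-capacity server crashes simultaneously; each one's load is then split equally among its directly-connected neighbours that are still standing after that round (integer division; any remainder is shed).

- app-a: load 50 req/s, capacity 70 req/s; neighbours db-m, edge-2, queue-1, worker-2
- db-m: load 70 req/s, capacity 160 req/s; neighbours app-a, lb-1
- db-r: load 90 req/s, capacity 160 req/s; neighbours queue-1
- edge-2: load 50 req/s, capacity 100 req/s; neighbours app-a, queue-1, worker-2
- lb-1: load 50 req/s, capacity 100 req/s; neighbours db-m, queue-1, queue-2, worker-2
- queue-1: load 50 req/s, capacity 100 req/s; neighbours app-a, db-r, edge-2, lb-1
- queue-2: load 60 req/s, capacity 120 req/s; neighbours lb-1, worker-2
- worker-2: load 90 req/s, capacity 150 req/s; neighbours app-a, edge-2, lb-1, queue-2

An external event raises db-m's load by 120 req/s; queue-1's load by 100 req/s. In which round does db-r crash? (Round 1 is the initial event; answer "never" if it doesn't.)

never

Round 1 — db-m at 190 > 160; queue-1 at 150 > 100. db-m, queue-1 crash.
  db-m sheds 190 req/s to app-a, lb-1: 95 each.
    app-a: 50+95 = 145 > 70
    lb-1: 50+95 = 145 > 100
  queue-1 sheds 150 req/s to app-a, db-r, edge-2, lb-1: 37 each (2 lost).
    app-a: 145+37 = 182 > 70
    db-r: 90+37 = 127 ≤ 160
    edge-2: 50+37 = 87 ≤ 100
    lb-1: 145+37 = 182 > 100
Round 2 — app-a, lb-1 crash.
  app-a sheds 182 req/s to edge-2, worker-2: 91 each.
    edge-2: 87+91 = 178 > 100
    worker-2: 90+91 = 181 > 150
  lb-1 sheds 182 req/s to queue-2, worker-2: 91 each.
    queue-2: 60+91 = 151 > 120
    worker-2: 181+91 = 272 > 150
Round 3 — edge-2, queue-2, worker-2 crash.
  edge-2 sheds 178 req/s: no online neighbours, lost.
  queue-2 sheds 151 req/s: no online neighbours, lost.
  worker-2 sheds 272 req/s: no online neighbours, lost.
No further crashes.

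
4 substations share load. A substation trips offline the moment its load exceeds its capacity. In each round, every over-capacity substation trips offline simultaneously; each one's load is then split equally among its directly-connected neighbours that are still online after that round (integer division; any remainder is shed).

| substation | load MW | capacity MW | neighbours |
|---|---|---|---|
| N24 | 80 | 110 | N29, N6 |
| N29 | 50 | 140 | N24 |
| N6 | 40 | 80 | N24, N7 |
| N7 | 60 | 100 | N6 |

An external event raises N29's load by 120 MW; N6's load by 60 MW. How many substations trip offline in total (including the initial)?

Round 1 — N29 at 170 > 140; N6 at 100 > 80. N29, N6 trip offline.
  N29 sheds 170 MW to N24: 170 each.
    N24: 80+170 = 250 > 110
  N6 sheds 100 MW to N24, N7: 50 each.
    N24: 250+50 = 300 > 110
    N7: 60+50 = 110 > 100
Round 2 — N24, N7 trip offline.
  N24 sheds 300 MW: no online neighbours, lost.
  N7 sheds 110 MW: no online neighbours, lost.
No further trips.

4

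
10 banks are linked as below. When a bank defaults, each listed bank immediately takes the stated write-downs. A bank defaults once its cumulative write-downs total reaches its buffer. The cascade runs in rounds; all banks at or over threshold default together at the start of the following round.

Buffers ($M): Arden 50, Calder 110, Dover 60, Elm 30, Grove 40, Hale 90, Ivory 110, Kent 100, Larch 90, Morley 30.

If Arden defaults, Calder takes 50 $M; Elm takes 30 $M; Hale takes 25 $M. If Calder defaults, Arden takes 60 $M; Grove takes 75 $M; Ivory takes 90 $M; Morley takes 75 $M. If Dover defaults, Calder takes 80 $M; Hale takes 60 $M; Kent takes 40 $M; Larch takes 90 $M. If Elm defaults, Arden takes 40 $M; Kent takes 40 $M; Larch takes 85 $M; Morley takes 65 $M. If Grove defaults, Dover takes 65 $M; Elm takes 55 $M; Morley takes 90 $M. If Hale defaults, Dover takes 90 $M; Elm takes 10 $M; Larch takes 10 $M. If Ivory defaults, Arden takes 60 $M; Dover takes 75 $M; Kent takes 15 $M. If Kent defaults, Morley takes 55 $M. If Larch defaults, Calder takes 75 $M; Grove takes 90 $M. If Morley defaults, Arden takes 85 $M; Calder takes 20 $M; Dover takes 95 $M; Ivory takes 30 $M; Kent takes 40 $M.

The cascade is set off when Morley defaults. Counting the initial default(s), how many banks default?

9

Round 1 — Morley defaults (initial).
  Arden: +85 → 85 ≥ 50
  Calder: +20 → 20 < 110
  Dover: +95 → 95 ≥ 60
  Ivory: +30 → 30 < 110
  Kent: +40 → 40 < 100
Round 2 — Arden, Dover default.
  Calder: +50+80 → 150 ≥ 110
  Elm: +30 → 30 ≥ 30
  Hale: +25+60 → 85 < 90
  Kent: +40 → 80 < 100
  Larch: +90 → 90 ≥ 90
Round 3 — Calder, Elm, Larch default.
  Grove: +75+90 → 165 ≥ 40
  Ivory: +90 → 120 ≥ 110
  Kent: +40 → 120 ≥ 100
Round 4 — Grove, Ivory, Kent default.
No further defaults.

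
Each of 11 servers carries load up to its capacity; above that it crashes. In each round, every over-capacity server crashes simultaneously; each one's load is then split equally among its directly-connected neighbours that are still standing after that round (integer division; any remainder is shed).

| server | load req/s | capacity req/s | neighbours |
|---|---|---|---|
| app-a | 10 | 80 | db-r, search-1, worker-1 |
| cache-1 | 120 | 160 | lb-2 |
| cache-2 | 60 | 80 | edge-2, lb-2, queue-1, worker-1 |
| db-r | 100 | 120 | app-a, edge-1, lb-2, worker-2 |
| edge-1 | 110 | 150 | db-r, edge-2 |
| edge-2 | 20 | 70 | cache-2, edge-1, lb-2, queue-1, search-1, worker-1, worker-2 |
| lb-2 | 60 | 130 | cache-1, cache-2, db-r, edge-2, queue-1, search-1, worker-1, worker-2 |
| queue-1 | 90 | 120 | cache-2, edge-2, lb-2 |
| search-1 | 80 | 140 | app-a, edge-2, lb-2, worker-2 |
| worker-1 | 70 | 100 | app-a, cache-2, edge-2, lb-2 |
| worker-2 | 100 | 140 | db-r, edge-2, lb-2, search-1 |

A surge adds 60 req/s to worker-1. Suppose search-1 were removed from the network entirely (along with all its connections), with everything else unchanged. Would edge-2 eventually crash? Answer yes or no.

With search-1 removed:
Round 1 — worker-1 at 130 > 100. worker-1 crashes.
  worker-1 sheds 130 req/s to app-a, cache-2, edge-2, lb-2: 32 each (2 lost).
    app-a: 10+32 = 42 ≤ 80
    cache-2: 60+32 = 92 > 80
    edge-2: 20+32 = 52 ≤ 70
    lb-2: 60+32 = 92 ≤ 130
Round 2 — cache-2 crashes.
  cache-2 sheds 92 req/s to edge-2, lb-2, queue-1: 30 each (2 lost).
    edge-2: 52+30 = 82 > 70
    lb-2: 92+30 = 122 ≤ 130
    queue-1: 90+30 = 120 ≤ 120
Round 3 — edge-2 crashes.
  edge-2 sheds 82 req/s to edge-1, lb-2, queue-1, worker-2: 20 each (2 lost).
    edge-1: 110+20 = 130 ≤ 150
    lb-2: 122+20 = 142 > 130
    queue-1: 120+20 = 140 > 120
    worker-2: 100+20 = 120 ≤ 140
Round 4 — lb-2, queue-1 crash.
  lb-2 sheds 142 req/s to cache-1, db-r, worker-2: 47 each (1 lost).
    cache-1: 120+47 = 167 > 160
    db-r: 100+47 = 147 > 120
    worker-2: 120+47 = 167 > 140
  queue-1 sheds 140 req/s: no online neighbours, lost.
Round 5 — cache-1, db-r, worker-2 crash.
  cache-1 sheds 167 req/s: no online neighbours, lost.
  db-r sheds 147 req/s to app-a, edge-1: 73 each (1 lost).
    app-a: 42+73 = 115 > 80
    edge-1: 130+73 = 203 > 150
  worker-2 sheds 167 req/s: no online neighbours, lost.
Round 6 — app-a, edge-1 crash.
  app-a sheds 115 req/s: no online neighbours, lost.
  edge-1 sheds 203 req/s: no online neighbours, lost.
No further crashes.

yes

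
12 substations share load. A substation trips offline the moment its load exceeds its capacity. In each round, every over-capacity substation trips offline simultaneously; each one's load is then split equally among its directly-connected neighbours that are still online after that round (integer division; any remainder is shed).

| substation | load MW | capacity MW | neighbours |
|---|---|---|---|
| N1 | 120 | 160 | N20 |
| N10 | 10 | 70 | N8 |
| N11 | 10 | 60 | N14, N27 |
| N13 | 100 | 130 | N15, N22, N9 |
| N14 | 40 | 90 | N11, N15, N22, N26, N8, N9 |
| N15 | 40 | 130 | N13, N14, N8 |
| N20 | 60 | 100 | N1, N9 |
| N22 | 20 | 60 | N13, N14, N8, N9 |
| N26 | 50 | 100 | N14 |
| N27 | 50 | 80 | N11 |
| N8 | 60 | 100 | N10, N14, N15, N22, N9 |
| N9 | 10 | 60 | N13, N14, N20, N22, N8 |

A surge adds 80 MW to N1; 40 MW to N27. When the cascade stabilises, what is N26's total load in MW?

Round 1 — N1 at 200 > 160; N27 at 90 > 80. N1, N27 trip offline.
  N1 sheds 200 MW to N20: 200 each.
    N20: 60+200 = 260 > 100
  N27 sheds 90 MW to N11: 90 each.
    N11: 10+90 = 100 > 60
Round 2 — N11, N20 trip offline.
  N11 sheds 100 MW to N14: 100 each.
    N14: 40+100 = 140 > 90
  N20 sheds 260 MW to N9: 260 each.
    N9: 10+260 = 270 > 60
Round 3 — N14, N9 trip offline.
  N14 sheds 140 MW to N15, N22, N26, N8: 35 each.
    N15: 40+35 = 75 ≤ 130
    N22: 20+35 = 55 ≤ 60
    N26: 50+35 = 85 ≤ 100
    N8: 60+35 = 95 ≤ 100
  N9 sheds 270 MW to N13, N22, N8: 90 each.
    N13: 100+90 = 190 > 130
    N22: 55+90 = 145 > 60
    N8: 95+90 = 185 > 100
Round 4 — N13, N22, N8 trip offline.
  N13 sheds 190 MW to N15: 190 each.
    N15: 75+190 = 265 > 130
  N22 sheds 145 MW: no online neighbours, lost.
  N8 sheds 185 MW to N10, N15: 92 each (1 lost).
    N10: 10+92 = 102 > 70
    N15: 265+92 = 357 > 130
Round 5 — N10, N15 trip offline.
  N10 sheds 102 MW: no online neighbours, lost.
  N15 sheds 357 MW: no online neighbours, lost.
No further trips.

85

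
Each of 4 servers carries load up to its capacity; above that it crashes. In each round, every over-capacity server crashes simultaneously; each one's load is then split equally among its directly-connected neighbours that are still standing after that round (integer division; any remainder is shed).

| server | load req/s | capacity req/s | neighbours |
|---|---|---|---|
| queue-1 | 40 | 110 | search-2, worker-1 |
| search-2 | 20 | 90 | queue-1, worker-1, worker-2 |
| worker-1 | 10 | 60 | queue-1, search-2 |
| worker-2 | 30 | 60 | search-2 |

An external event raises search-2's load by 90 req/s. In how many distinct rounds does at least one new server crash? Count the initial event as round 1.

2

Round 1 — search-2 at 110 > 90. search-2 crashes.
  search-2 sheds 110 req/s to queue-1, worker-1, worker-2: 36 each (2 lost).
    queue-1: 40+36 = 76 ≤ 110
    worker-1: 10+36 = 46 ≤ 60
    worker-2: 30+36 = 66 > 60
Round 2 — worker-2 crashes.
  worker-2 sheds 66 req/s: no online neighbours, lost.
No further crashes.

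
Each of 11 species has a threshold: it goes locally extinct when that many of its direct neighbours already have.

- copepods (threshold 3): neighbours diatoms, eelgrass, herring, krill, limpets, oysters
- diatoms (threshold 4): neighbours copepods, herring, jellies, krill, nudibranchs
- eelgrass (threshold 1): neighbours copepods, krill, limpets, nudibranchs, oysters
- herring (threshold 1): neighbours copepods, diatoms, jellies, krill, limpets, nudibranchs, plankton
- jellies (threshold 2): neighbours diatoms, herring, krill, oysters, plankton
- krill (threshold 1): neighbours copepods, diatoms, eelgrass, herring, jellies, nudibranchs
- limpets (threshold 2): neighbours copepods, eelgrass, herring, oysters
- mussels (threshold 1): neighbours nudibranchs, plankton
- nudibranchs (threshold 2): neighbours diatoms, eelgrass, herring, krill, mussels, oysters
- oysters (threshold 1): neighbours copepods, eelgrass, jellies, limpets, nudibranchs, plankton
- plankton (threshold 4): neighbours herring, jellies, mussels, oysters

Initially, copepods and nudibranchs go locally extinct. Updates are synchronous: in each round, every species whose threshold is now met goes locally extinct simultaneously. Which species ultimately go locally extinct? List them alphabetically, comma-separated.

Round 1 — copepods, nudibranchs go locally extinct (initial).
Round 2 — checking thresholds:
  diatoms: 2 of 5 neighbours < 4, not yet.
  eelgrass: 2 of 5 neighbours ≥ 1, goes locally extinct.
  herring: 2 of 7 neighbours ≥ 1, goes locally extinct.
  krill: 2 of 6 neighbours ≥ 1, goes locally extinct.
  limpets: 1 of 4 neighbours < 2, not yet.
  mussels: 1 of 2 neighbours ≥ 1, goes locally extinct.
  oysters: 2 of 6 neighbours ≥ 1, goes locally extinct.
Round 3 — checking thresholds:
  diatoms: 4 of 5 neighbours ≥ 4, goes locally extinct.
  jellies: 3 of 5 neighbours ≥ 2, goes locally extinct.
  limpets: 4 of 4 neighbours ≥ 2, goes locally extinct.
  plankton: 3 of 4 neighbours < 4, not yet.
Round 4 — checking thresholds:
  plankton: 4 of 4 neighbours ≥ 4, goes locally extinct.
Round 5 — no new extinctions; cascade stops.

copepods, diatoms, eelgrass, herring, jellies, krill, limpets, mussels, nudibranchs, oysters, plankton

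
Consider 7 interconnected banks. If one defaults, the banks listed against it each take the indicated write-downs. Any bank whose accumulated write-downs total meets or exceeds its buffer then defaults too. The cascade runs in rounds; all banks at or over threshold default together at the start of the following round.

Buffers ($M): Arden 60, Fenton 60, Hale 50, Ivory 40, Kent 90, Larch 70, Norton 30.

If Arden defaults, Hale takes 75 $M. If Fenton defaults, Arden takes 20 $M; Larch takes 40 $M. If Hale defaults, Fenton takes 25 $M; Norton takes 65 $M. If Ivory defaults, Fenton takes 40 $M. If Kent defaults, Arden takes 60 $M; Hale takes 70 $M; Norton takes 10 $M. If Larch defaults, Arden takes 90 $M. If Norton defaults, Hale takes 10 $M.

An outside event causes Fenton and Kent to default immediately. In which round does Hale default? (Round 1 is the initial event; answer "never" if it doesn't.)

2

Round 1 — Fenton, Kent default (initial).
  Arden: +20+60 → 80 ≥ 60
  Hale: +70 → 70 ≥ 50
  Larch: +40 → 40 < 70
  Norton: +10 → 10 < 30
Round 2 — Arden, Hale default.
  Norton: +65 → 75 ≥ 30
Round 3 — Norton defaults.
No further defaults.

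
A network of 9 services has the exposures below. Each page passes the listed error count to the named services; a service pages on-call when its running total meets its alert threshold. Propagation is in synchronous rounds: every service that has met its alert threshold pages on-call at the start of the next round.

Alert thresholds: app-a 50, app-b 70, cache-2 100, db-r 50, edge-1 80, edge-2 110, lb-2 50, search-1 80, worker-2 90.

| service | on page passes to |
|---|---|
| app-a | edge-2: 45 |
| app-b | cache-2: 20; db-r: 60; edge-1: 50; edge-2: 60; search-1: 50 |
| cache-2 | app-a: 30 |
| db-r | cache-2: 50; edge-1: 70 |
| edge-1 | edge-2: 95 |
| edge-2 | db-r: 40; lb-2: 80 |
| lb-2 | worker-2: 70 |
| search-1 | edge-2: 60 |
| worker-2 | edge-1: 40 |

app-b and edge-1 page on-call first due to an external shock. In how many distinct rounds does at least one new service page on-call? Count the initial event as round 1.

Round 1 — app-b, edge-1 page on-call (initial).
  cache-2: +20 → 20 < 100
  db-r: +60 → 60 ≥ 50
  edge-2: +60+95 → 155 ≥ 110
  search-1: +50 → 50 < 80
Round 2 — db-r, edge-2 page on-call.
  cache-2: +50 → 70 < 100
  lb-2: +80 → 80 ≥ 50
Round 3 — lb-2 pages on-call.
  worker-2: +70 → 70 < 90
No further pages.

3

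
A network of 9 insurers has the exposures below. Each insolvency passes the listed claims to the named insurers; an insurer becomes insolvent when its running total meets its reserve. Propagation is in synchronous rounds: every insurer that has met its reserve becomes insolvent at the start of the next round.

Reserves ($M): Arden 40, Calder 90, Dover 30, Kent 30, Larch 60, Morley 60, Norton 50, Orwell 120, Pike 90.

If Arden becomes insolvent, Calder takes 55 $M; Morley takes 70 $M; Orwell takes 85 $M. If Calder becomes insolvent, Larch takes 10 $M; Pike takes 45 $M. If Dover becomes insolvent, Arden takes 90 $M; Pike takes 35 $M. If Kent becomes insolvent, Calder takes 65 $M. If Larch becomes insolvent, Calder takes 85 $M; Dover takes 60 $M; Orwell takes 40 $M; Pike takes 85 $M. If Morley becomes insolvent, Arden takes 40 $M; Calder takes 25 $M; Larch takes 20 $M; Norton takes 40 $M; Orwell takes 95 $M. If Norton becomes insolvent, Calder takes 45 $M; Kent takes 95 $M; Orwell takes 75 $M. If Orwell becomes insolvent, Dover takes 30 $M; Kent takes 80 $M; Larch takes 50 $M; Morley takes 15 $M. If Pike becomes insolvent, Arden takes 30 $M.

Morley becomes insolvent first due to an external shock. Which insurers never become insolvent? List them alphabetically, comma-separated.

Norton

Round 1 — Morley becomes insolvent (initial).
  Arden: +40 → 40 ≥ 40
  Calder: +25 → 25 < 90
  Larch: +20 → 20 < 60
  Norton: +40 → 40 < 50
  Orwell: +95 → 95 < 120
Round 2 — Arden becomes insolvent.
  Calder: +55 → 80 < 90
  Orwell: +85 → 180 ≥ 120
Round 3 — Orwell becomes insolvent.
  Dover: +30 → 30 ≥ 30
  Kent: +80 → 80 ≥ 30
  Larch: +50 → 70 ≥ 60
Round 4 — Dover, Kent, Larch become insolvent.
  Calder: +65+85 → 230 ≥ 90
  Pike: +35+85 → 120 ≥ 90
Round 5 — Calder, Pike become insolvent.
No further insolvencies.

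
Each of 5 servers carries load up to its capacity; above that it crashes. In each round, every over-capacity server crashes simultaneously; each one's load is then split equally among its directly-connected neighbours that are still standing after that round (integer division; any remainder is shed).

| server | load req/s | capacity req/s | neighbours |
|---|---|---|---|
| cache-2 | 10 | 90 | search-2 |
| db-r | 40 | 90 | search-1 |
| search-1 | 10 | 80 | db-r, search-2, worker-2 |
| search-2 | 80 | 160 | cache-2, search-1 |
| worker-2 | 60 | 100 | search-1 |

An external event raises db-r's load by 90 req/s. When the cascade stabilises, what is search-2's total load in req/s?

Round 1 — db-r at 130 > 90. db-r crashes.
  db-r sheds 130 req/s to search-1: 130 each.
    search-1: 10+130 = 140 > 80
Round 2 — search-1 crashes.
  search-1 sheds 140 req/s to search-2, worker-2: 70 each.
    search-2: 80+70 = 150 ≤ 160
    worker-2: 60+70 = 130 > 100
Round 3 — worker-2 crashes.
  worker-2 sheds 130 req/s: no online neighbours, lost.
No further crashes.

150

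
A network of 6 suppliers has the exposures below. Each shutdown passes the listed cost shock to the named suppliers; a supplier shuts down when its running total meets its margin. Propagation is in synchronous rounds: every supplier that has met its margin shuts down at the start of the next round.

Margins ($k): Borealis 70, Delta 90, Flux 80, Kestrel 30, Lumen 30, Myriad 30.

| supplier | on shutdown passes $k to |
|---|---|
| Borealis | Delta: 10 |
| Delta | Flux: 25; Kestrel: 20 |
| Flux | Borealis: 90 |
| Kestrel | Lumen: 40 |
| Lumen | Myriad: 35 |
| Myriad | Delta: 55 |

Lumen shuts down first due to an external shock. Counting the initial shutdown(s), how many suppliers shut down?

2

Round 1 — Lumen shuts down (initial).
  Myriad: +35 → 35 ≥ 30
Round 2 — Myriad shuts down.
  Delta: +55 → 55 < 90
No further shutdowns.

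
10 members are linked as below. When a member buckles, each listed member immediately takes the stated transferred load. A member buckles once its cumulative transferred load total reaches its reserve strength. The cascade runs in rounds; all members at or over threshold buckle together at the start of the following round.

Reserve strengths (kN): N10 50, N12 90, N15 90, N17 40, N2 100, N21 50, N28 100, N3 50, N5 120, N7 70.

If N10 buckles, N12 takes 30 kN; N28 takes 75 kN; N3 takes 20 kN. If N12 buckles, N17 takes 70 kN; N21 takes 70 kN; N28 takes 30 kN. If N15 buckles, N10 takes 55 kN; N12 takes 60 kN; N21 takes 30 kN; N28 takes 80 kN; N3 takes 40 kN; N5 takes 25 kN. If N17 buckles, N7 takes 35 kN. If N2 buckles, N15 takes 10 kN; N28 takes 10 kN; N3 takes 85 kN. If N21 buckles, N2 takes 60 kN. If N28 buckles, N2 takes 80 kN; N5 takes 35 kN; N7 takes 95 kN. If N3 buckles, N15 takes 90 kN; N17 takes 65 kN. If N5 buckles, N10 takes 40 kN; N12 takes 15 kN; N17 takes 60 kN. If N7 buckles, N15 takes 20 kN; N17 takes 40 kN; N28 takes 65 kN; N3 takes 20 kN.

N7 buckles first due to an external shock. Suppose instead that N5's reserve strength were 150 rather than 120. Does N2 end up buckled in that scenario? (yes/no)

With N5's reserve strength at 150:
Round 1 — N7 buckles (initial).
  N15: +20 → 20 < 90
  N17: +40 → 40 ≥ 40
  N28: +65 → 65 < 100
  N3: +20 → 20 < 50
Round 2 — N17 buckles.
No further bucklings.

no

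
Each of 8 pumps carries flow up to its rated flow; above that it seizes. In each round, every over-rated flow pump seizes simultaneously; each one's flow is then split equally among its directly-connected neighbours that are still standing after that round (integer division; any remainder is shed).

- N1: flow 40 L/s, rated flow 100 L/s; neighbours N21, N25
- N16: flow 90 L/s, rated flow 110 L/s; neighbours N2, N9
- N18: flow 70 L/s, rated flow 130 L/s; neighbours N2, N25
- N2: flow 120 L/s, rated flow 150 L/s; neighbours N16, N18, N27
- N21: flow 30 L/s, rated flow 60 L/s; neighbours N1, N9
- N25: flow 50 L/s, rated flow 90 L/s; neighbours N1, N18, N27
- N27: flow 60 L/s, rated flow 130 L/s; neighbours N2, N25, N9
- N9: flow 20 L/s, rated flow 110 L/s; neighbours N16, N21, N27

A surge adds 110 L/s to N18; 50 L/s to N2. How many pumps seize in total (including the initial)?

8

Round 1 — N18 at 180 > 130; N2 at 170 > 150. N18, N2 seize.
  N18 sheds 180 L/s to N25: 180 each.
    N25: 50+180 = 230 > 90
  N2 sheds 170 L/s to N16, N27: 85 each.
    N16: 90+85 = 175 > 110
    N27: 60+85 = 145 > 130
Round 2 — N16, N25, N27 seize.
  N16 sheds 175 L/s to N9: 175 each.
    N9: 20+175 = 195 > 110
  N25 sheds 230 L/s to N1: 230 each.
    N1: 40+230 = 270 > 100
  N27 sheds 145 L/s to N9: 145 each.
    N9: 195+145 = 340 > 110
Round 3 — N1, N9 seize.
  N1 sheds 270 L/s to N21: 270 each.
    N21: 30+270 = 300 > 60
  N9 sheds 340 L/s to N21: 340 each.
    N21: 300+340 = 640 > 60
Round 4 — N21 seizes.
  N21 sheds 640 L/s: no online neighbours, lost.
No further seizures.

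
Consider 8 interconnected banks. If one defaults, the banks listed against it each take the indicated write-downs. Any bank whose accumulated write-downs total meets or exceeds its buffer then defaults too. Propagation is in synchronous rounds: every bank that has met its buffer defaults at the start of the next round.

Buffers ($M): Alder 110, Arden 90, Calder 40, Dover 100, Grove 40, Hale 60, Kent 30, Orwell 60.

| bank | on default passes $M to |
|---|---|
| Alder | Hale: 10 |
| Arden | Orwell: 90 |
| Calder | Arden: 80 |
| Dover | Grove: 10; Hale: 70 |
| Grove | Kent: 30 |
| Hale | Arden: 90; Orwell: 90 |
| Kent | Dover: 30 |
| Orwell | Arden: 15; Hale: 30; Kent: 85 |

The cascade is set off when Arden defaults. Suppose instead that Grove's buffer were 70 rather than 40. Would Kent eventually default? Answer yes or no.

yes

With Grove's buffer at 70:
Round 1 — Arden defaults (initial).
  Orwell: +90 → 90 ≥ 60
Round 2 — Orwell defaults.
  Hale: +30 → 30 < 60
  Kent: +85 → 85 ≥ 30
Round 3 — Kent defaults.
  Dover: +30 → 30 < 100
No further defaults.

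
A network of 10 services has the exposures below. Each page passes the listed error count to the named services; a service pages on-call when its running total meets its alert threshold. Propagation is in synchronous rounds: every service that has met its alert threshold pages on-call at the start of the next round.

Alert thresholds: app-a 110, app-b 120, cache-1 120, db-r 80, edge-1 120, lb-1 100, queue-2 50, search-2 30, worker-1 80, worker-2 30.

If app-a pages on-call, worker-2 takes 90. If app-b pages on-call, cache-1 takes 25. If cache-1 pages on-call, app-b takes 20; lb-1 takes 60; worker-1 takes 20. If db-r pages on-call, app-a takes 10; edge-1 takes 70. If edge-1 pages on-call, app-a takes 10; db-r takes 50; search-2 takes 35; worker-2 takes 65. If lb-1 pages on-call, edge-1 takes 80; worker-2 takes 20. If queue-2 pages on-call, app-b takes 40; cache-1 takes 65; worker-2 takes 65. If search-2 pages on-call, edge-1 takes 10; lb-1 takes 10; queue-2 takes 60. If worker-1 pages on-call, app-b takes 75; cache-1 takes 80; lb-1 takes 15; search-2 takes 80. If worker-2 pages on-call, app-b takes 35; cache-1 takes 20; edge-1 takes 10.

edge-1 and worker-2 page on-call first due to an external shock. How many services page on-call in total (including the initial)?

Round 1 — edge-1, worker-2 page on-call (initial).
  app-a: +10 → 10 < 110
  app-b: +35 → 35 < 120
  cache-1: +20 → 20 < 120
  db-r: +50 → 50 < 80
  search-2: +35 → 35 ≥ 30
Round 2 — search-2 pages on-call.
  lb-1: +10 → 10 < 100
  queue-2: +60 → 60 ≥ 50
Round 3 — queue-2 pages on-call.
  app-b: +40 → 75 < 120
  cache-1: +65 → 85 < 120
No further pages.

4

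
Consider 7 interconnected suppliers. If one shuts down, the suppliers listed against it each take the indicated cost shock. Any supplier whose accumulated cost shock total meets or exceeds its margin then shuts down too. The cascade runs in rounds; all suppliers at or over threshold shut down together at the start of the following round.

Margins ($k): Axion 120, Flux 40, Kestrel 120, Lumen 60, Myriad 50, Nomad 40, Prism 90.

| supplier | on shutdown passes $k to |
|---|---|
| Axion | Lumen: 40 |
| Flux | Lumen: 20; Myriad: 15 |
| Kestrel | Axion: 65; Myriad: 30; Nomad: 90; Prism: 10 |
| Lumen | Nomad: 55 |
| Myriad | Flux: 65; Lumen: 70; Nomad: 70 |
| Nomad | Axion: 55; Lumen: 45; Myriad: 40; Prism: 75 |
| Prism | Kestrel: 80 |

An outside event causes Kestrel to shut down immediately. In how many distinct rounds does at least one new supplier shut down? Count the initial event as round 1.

4

Round 1 — Kestrel shuts down (initial).
  Axion: +65 → 65 < 120
  Myriad: +30 → 30 < 50
  Nomad: +90 → 90 ≥ 40
  Prism: +10 → 10 < 90
Round 2 — Nomad shuts down.
  Axion: +55 → 120 ≥ 120
  Lumen: +45 → 45 < 60
  Myriad: +40 → 70 ≥ 50
  Prism: +75 → 85 < 90
Round 3 — Axion, Myriad shut down.
  Flux: +65 → 65 ≥ 40
  Lumen: +40+70 → 155 ≥ 60
Round 4 — Flux, Lumen shut down.
No further shutdowns.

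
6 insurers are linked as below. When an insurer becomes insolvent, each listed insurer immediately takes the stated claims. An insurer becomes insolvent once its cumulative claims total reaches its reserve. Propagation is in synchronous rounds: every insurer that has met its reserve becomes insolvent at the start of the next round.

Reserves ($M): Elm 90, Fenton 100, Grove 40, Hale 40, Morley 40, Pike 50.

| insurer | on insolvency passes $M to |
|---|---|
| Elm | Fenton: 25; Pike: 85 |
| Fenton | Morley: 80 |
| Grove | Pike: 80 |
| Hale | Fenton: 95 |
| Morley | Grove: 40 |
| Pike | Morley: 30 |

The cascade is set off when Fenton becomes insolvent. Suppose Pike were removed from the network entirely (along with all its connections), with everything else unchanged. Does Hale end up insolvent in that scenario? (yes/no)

With Pike removed:
Round 1 — Fenton becomes insolvent (initial).
  Morley: +80 → 80 ≥ 40
Round 2 — Morley becomes insolvent.
  Grove: +40 → 40 ≥ 40
Round 3 — Grove becomes insolvent.
No further insolvencies.

no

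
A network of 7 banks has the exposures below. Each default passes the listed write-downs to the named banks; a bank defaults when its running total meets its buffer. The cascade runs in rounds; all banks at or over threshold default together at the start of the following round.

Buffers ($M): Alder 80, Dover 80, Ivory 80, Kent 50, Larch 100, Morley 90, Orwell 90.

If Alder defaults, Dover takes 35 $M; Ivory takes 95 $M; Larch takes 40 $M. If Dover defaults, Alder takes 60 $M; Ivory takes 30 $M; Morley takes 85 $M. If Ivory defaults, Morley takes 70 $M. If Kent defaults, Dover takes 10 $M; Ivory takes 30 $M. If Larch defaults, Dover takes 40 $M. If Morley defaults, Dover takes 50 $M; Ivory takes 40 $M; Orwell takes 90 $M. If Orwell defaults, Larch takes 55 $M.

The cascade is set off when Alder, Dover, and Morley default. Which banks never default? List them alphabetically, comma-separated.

Kent, Larch

Round 1 — Alder, Dover, Morley default (initial).
  Ivory: +95+30+40 → 165 ≥ 80
  Larch: +40 → 40 < 100
  Orwell: +90 → 90 ≥ 90
Round 2 — Ivory, Orwell default.
  Larch: +55 → 95 < 100
No further defaults.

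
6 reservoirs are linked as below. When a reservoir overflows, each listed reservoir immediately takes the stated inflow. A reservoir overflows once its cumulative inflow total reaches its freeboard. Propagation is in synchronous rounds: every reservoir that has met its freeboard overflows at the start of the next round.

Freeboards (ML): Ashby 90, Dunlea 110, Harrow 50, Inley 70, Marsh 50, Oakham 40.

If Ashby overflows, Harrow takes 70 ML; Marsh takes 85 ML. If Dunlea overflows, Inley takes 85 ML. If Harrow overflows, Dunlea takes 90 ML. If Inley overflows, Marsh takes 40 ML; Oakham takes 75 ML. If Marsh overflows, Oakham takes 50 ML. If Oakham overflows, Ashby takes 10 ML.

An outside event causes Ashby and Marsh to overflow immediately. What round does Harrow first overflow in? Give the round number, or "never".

Round 1 — Ashby, Marsh overflow (initial).
  Harrow: +70 → 70 ≥ 50
  Oakham: +50 → 50 ≥ 40
Round 2 — Harrow, Oakham overflow.
  Dunlea: +90 → 90 < 110
No further overflows.

2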